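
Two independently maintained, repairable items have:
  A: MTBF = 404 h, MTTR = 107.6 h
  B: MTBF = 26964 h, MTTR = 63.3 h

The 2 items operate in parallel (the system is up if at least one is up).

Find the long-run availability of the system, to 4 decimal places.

0.9995

A(A) = MTBF/(MTBF+MTTR) = 404/(404+107.6) = 0.789679
A(B) = MTBF/(MTBF+MTTR) = 26964/(26964+63.3) = 0.997658
Parallel availability: 1 − (1 − 0.789679)(1 − 0.997658) = 0.9995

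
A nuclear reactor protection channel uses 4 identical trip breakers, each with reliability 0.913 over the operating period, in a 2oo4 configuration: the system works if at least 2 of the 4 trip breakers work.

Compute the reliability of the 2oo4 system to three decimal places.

R = Σ_{i=2}^{4} C(4,i) p^i (1−p)^{4−i} with p = 0.913
C(4,2)·0.913^2·0.087^2 = 0.03786
C(4,3)·0.913^3·0.087^1 = 0.26484
C(4,4)·0.913^4·0.087^0 = 0.69484
Sum = 0.998

0.998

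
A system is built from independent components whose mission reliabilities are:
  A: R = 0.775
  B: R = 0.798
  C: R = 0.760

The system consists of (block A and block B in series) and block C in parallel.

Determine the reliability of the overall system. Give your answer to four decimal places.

Series (A and B): 0.775000 × 0.798000 = 0.618450
Parallel ([0.618450] and C): 1 − (1 − 0.618450)(1 − 0.760000) = 0.9084

0.9084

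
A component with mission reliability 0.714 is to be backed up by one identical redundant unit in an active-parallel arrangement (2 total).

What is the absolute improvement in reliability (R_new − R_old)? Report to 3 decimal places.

0.204

R_before = 0.714
R_after = 1 − (1 − 0.714)^2 = 0.918
ΔR = 0.918 − 0.714 = 0.204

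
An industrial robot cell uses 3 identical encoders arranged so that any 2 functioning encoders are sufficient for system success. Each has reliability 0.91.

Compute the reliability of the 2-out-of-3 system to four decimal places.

R = Σ_{i=2}^{3} C(3,i) p^i (1−p)^{3−i} with p = 0.91
C(3,2)·0.91^2·0.09^1 = 0.223587
C(3,3)·0.91^3·0.09^0 = 0.753571
Sum = 0.9772

0.9772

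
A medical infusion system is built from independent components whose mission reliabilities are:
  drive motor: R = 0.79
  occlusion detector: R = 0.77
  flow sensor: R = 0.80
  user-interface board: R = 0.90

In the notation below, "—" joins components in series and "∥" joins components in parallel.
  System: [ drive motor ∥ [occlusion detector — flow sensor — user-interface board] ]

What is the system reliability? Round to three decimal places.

Series (occlusion detector, flow sensor, and user-interface board): 0.77000 × 0.80000 × 0.90000 = 0.55440
Parallel (drive motor and [0.55440]): 1 − (1 − 0.79000)(1 − 0.55440) = 0.906

0.906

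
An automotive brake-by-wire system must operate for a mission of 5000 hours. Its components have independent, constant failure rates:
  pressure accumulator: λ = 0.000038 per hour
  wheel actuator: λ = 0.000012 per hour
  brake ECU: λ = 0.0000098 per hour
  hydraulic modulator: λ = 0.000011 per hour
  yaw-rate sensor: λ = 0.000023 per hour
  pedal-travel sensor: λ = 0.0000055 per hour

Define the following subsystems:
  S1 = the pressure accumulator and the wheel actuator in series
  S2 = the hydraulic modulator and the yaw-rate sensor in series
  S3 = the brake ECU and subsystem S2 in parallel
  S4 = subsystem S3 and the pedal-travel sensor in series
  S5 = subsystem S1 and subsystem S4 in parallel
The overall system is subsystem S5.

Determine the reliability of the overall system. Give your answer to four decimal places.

0.9924

R(pressure accumulator) = exp(−0.000038 × 5000) = 0.826959
R(wheel actuator) = exp(−0.000012 × 5000) = 0.941765
R(brake ECU) = exp(−0.0000098 × 5000) = 0.952181
R(hydraulic modulator) = exp(−0.000011 × 5000) = 0.946485
R(yaw-rate sensor) = exp(−0.000023 × 5000) = 0.891366
R(pedal-travel sensor) = exp(−0.0000055 × 5000) = 0.972875
Series (pressure accumulator and wheel actuator): 0.826959 × 0.941765 = 0.778801
Series (hydraulic modulator and yaw-rate sensor): 0.946485 × 0.891366 = 0.843665
Parallel (brake ECU and [0.843665]): 1 − (1 − 0.952181)(1 − 0.843665) = 0.992524
Series ([0.992524] and pedal-travel sensor): 0.992524 × 0.972875 = 0.965602
Parallel ([0.778801] and [0.965602]): 1 − (1 − 0.778801)(1 − 0.965602) = 0.9924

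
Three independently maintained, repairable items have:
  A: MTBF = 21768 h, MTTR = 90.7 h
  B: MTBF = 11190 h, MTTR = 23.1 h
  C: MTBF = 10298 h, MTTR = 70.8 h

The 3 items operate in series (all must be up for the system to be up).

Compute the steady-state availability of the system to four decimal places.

A(A) = MTBF/(MTBF+MTTR) = 21768/(21768+90.7) = 0.995851
A(B) = MTBF/(MTBF+MTTR) = 11190/(11190+23.1) = 0.997940
A(C) = MTBF/(MTBF+MTTR) = 10298/(10298+70.8) = 0.993172
Series availability: 0.995851 × 0.997940 × 0.993172 = 0.9870

0.9870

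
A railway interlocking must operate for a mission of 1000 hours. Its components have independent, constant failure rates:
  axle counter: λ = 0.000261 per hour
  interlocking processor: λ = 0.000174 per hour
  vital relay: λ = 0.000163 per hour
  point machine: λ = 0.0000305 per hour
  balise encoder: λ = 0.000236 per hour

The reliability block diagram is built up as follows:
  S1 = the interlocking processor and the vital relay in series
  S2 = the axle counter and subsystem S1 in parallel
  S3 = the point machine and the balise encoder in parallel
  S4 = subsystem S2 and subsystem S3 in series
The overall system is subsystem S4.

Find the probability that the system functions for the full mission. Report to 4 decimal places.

0.9284

R(axle counter) = exp(−0.000261 × 1000) = 0.770281
R(interlocking processor) = exp(−0.000174 × 1000) = 0.840297
R(vital relay) = exp(−0.000163 × 1000) = 0.849591
R(point machine) = exp(−0.0000305 × 1000) = 0.969960
R(balise encoder) = exp(−0.000236 × 1000) = 0.789781
Series (interlocking processor and vital relay): 0.840297 × 0.849591 = 0.713909
Parallel (axle counter and [0.713909]): 1 − (1 − 0.770281)(1 − 0.713909) = 0.934279
Parallel (point machine and balise encoder): 1 − (1 − 0.969960)(1 − 0.789781) = 0.993685
Series ([0.934279] and [0.993685]): 0.934279 × 0.993685 = 0.9284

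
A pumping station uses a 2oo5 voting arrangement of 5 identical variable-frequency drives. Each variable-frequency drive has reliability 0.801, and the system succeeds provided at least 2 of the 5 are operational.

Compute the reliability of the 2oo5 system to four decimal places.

0.9934

R = Σ_{i=2}^{5} C(5,i) p^i (1−p)^{5−i} with p = 0.801
C(5,2)·0.801^2·0.199^3 = 0.050562
C(5,3)·0.801^3·0.199^2 = 0.203518
C(5,4)·0.801^4·0.199^1 = 0.409594
C(5,5)·0.801^5·0.199^0 = 0.329733
Sum = 0.9934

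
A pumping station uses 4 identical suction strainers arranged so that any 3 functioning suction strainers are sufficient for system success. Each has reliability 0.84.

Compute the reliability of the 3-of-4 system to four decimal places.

R = Σ_{i=3}^{4} C(4,i) p^i (1−p)^{4−i} with p = 0.84
C(4,3)·0.84^3·0.16^1 = 0.379331
C(4,4)·0.84^4·0.16^0 = 0.497871
Sum = 0.8772

0.8772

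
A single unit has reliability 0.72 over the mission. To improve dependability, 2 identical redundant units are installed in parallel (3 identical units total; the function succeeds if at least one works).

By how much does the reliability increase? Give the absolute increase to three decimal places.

0.258

R_before = 0.72
R_after = 1 − (1 − 0.72)^3 = 0.978
ΔR = 0.978 − 0.72 = 0.258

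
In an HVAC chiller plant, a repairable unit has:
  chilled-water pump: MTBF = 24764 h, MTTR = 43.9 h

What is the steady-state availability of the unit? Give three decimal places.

0.998

A(chilled-water pump) = MTBF/(MTBF+MTTR) = 24764/(24764+43.9) = 0.998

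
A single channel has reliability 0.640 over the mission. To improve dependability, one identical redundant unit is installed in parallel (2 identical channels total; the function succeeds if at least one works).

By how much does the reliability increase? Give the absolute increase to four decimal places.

0.2304

R_before = 0.640
R_after = 1 − (1 − 0.640)^2 = 0.8704
ΔR = 0.8704 − 0.640 = 0.2304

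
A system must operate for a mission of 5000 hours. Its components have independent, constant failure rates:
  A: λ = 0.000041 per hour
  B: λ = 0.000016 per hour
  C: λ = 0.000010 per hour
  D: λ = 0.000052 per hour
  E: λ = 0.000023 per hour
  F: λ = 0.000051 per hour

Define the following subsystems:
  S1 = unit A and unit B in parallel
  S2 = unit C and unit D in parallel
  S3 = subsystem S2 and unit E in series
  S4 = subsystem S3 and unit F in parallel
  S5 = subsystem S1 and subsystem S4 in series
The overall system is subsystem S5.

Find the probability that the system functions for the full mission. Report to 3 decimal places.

0.959

R(A) = exp(−0.000041 × 5000) = 0.81465
R(B) = exp(−0.000016 × 5000) = 0.92312
R(C) = exp(−0.000010 × 5000) = 0.95123
R(D) = exp(−0.000052 × 5000) = 0.77105
R(E) = exp(−0.000023 × 5000) = 0.89137
R(F) = exp(−0.000051 × 5000) = 0.77492
Parallel (A and B): 1 − (1 − 0.81465)(1 − 0.92312) = 0.98575
Parallel (C and D): 1 − (1 − 0.95123)(1 − 0.77105) = 0.98883
Series ([0.98883] and E): 0.98883 × 0.89137 = 0.88141
Parallel ([0.88141] and F): 1 − (1 − 0.88141)(1 − 0.77492) = 0.97331
Series ([0.98575] and [0.97331]): 0.98575 × 0.97331 = 0.959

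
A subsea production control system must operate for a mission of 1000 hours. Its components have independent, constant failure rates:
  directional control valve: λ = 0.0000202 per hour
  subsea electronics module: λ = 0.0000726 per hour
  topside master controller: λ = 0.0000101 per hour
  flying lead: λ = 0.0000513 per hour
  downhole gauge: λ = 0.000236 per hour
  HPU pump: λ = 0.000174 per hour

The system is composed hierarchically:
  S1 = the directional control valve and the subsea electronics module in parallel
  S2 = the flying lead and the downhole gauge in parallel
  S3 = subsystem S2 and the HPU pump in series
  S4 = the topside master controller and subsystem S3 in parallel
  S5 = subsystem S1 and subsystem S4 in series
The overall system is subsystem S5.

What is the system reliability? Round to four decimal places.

0.9969

R(directional control valve) = exp(−0.0000202 × 1000) = 0.980003
R(subsea electronics module) = exp(−0.0000726 × 1000) = 0.929973
R(topside master controller) = exp(−0.0000101 × 1000) = 0.989951
R(flying lead) = exp(−0.0000513 × 1000) = 0.949994
R(downhole gauge) = exp(−0.000236 × 1000) = 0.789781
R(HPU pump) = exp(−0.000174 × 1000) = 0.840297
Parallel (directional control valve and subsea electronics module): 1 − (1 − 0.980003)(1 − 0.929973) = 0.998600
Parallel (flying lead and downhole gauge): 1 − (1 − 0.949994)(1 − 0.789781) = 0.989488
Series ([0.989488] and HPU pump): 0.989488 × 0.840297 = 0.831464
Parallel (topside master controller and [0.831464]): 1 − (1 − 0.989951)(1 − 0.831464) = 0.998306
Series ([0.998600] and [0.998306]): 0.998600 × 0.998306 = 0.9969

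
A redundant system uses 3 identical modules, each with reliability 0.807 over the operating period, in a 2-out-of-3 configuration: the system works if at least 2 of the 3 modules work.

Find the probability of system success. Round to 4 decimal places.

0.9026

R = Σ_{i=2}^{3} C(3,i) p^i (1−p)^{3−i} with p = 0.807
C(3,2)·0.807^2·0.193^1 = 0.377073
C(3,3)·0.807^3·0.193^0 = 0.525558
Sum = 0.9026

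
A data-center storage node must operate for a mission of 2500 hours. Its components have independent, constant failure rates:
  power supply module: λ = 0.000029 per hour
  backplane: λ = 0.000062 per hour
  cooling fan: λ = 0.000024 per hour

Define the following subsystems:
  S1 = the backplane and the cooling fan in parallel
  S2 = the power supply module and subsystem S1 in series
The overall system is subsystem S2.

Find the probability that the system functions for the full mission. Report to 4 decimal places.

0.9223

R(power supply module) = exp(−0.000029 × 2500) = 0.930066
R(backplane) = exp(−0.000062 × 2500) = 0.856415
R(cooling fan) = exp(−0.000024 × 2500) = 0.941765
Parallel (backplane and cooling fan): 1 − (1 − 0.856415)(1 − 0.941765) = 0.991638
Series (power supply module and [0.991638]): 0.930066 × 0.991638 = 0.9223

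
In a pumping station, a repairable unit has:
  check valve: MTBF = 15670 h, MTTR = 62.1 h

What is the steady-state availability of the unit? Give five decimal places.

A(check valve) = MTBF/(MTBF+MTTR) = 15670/(15670+62.1) = 0.99605

0.99605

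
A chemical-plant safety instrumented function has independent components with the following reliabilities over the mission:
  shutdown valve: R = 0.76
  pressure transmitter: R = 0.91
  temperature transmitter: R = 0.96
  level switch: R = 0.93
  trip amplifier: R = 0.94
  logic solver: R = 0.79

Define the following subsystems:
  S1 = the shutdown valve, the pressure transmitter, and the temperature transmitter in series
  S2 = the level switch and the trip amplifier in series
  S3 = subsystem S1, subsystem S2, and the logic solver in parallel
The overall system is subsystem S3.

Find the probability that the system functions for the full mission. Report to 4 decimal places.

0.9911

Series (shutdown valve, pressure transmitter, and temperature transmitter): 0.760000 × 0.910000 × 0.960000 = 0.663936
Series (level switch and trip amplifier): 0.930000 × 0.940000 = 0.874200
Parallel ([0.663936], [0.874200], and logic solver): 1 − (1 − 0.663936)(1 − 0.874200)(1 − 0.790000) = 0.9911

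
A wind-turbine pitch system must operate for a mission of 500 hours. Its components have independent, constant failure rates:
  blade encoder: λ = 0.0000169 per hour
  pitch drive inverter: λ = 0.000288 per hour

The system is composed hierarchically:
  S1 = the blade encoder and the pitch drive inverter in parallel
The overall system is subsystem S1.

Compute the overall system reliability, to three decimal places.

0.999

R(blade encoder) = exp(−0.0000169 × 500) = 0.99159
R(pitch drive inverter) = exp(−0.000288 × 500) = 0.86589
Parallel (blade encoder and pitch drive inverter): 1 − (1 − 0.99159)(1 − 0.86589) = 0.999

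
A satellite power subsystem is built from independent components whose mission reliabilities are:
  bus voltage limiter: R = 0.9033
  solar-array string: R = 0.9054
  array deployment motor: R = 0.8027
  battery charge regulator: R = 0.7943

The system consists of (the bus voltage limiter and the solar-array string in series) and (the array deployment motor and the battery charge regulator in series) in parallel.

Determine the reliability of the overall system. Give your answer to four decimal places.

Series (bus voltage limiter and solar-array string): 0.903300 × 0.905400 = 0.817848
Series (array deployment motor and battery charge regulator): 0.802700 × 0.794300 = 0.637585
Parallel ([0.817848] and [0.637585]): 1 − (1 − 0.817848)(1 − 0.637585) = 0.9340

0.9340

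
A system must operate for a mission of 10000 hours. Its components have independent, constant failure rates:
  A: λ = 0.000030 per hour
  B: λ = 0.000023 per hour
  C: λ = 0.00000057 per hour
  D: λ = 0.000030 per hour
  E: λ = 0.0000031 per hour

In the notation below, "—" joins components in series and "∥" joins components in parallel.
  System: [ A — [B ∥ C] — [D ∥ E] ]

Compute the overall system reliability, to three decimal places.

R(A) = exp(−0.000030 × 10000) = 0.74082
R(B) = exp(−0.000023 × 10000) = 0.79453
R(C) = exp(−0.00000057 × 10000) = 0.99432
R(D) = exp(−0.000030 × 10000) = 0.74082
R(E) = exp(−0.0000031 × 10000) = 0.96948
Parallel (B and C): 1 − (1 − 0.79453)(1 − 0.99432) = 0.99883
Parallel (D and E): 1 − (1 − 0.74082)(1 − 0.96948) = 0.99209
Series (A, [0.99883], and [0.99209]): 0.74082 × 0.99883 × 0.99209 = 0.734

0.734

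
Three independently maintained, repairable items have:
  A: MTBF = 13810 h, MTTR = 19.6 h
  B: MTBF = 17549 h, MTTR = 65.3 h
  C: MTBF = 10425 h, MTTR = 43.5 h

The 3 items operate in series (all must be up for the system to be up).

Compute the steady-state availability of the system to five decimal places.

A(A) = MTBF/(MTBF+MTTR) = 13810/(13810+19.6) = 0.998583
A(B) = MTBF/(MTBF+MTTR) = 17549/(17549+65.3) = 0.996293
A(C) = MTBF/(MTBF+MTTR) = 10425/(10425+43.5) = 0.995845
Series availability: 0.998583 × 0.996293 × 0.995845 = 0.99075

0.99075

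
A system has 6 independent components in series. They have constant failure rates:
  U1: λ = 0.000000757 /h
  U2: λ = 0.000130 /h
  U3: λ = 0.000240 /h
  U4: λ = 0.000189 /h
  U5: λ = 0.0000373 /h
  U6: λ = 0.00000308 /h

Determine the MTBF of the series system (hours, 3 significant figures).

Series of exponential components: λ_sys = Σ λ_i
λ_sys = 0.000000757 + 0.000130 + 0.000240 + 0.000189 + 0.0000373 + 0.00000308 = 6.0014e-04 /h
MTBF = 1 / λ_sys = 1670 h

1670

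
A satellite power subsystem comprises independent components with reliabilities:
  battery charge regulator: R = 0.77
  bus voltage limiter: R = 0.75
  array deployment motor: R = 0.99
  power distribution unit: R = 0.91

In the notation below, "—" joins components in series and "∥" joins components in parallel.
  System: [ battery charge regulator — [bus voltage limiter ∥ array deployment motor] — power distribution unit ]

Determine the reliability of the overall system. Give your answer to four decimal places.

Parallel (bus voltage limiter and array deployment motor): 1 − (1 − 0.750000)(1 − 0.990000) = 0.997500
Series (battery charge regulator, [0.997500], and power distribution unit): 0.770000 × 0.997500 × 0.910000 = 0.6989

0.6989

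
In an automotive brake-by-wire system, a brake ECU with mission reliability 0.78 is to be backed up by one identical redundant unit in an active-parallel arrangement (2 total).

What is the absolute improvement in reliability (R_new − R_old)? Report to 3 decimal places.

0.172

R_before = 0.78
R_after = 1 − (1 − 0.78)^2 = 0.952
ΔR = 0.952 − 0.78 = 0.172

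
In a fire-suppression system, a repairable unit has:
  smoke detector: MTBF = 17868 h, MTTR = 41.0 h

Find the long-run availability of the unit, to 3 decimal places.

A(smoke detector) = MTBF/(MTBF+MTTR) = 17868/(17868+41.0) = 0.998

0.998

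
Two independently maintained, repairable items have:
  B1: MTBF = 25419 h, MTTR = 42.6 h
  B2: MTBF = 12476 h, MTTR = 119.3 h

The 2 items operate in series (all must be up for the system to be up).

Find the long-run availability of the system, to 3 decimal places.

0.989

A(B1) = MTBF/(MTBF+MTTR) = 25419/(25419+42.6) = 0.998327
A(B2) = MTBF/(MTBF+MTTR) = 12476/(12476+119.3) = 0.990528
Series availability: 0.998327 × 0.990528 = 0.989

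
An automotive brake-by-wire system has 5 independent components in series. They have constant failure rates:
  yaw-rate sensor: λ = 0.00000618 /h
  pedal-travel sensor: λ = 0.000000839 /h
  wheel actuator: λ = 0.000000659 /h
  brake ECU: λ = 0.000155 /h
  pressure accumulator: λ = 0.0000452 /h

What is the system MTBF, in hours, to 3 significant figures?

Series of exponential components: λ_sys = Σ λ_i
λ_sys = 0.00000618 + 0.000000839 + 0.000000659 + 0.000155 + 0.0000452 = 2.0788e-04 /h
MTBF = 1 / λ_sys = 4810 h

4810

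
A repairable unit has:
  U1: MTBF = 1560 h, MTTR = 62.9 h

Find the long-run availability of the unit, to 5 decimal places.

A(U1) = MTBF/(MTBF+MTTR) = 1560/(1560+62.9) = 0.96124

0.96124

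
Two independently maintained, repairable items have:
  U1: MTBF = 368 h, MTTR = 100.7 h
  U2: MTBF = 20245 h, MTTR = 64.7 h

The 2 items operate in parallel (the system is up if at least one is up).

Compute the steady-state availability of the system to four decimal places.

A(U1) = MTBF/(MTBF+MTTR) = 368/(368+100.7) = 0.785150
A(U2) = MTBF/(MTBF+MTTR) = 20245/(20245+64.7) = 0.996814
Parallel availability: 1 − (1 − 0.785150)(1 − 0.996814) = 0.9993

0.9993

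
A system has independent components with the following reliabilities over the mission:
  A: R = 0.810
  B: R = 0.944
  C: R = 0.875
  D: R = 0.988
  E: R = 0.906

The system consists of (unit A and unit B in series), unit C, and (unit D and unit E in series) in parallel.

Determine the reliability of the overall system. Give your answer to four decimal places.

0.9969

Series (A and B): 0.810000 × 0.944000 = 0.764640
Series (D and E): 0.988000 × 0.906000 = 0.895128
Parallel ([0.764640], C, and [0.895128]): 1 − (1 − 0.764640)(1 − 0.875000)(1 − 0.895128) = 0.9969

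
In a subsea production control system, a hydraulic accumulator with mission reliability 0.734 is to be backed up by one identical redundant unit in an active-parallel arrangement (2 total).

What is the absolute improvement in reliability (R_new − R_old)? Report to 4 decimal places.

R_before = 0.734
R_after = 1 − (1 − 0.734)^2 = 0.9292
ΔR = 0.9292 − 0.734 = 0.1952

0.1952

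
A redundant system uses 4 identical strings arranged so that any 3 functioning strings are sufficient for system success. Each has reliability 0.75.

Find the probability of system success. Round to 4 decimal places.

0.7383

R = Σ_{i=3}^{4} C(4,i) p^i (1−p)^{4−i} with p = 0.75
C(4,3)·0.75^3·0.25^1 = 0.421875
C(4,4)·0.75^4·0.25^0 = 0.316406
Sum = 0.7383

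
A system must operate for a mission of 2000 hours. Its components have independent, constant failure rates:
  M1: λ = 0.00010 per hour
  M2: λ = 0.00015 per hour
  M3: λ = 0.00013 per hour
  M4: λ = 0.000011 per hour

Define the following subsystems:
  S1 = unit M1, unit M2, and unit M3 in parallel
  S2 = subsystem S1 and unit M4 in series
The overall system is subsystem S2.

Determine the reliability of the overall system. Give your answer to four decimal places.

0.9677

R(M1) = exp(−0.00010 × 2000) = 0.818731
R(M2) = exp(−0.00015 × 2000) = 0.740818
R(M3) = exp(−0.00013 × 2000) = 0.771052
R(M4) = exp(−0.000011 × 2000) = 0.978240
Parallel (M1, M2, and M3): 1 − (1 − 0.818731)(1 − 0.740818)(1 − 0.771052) = 0.989244
Series ([0.989244] and M4): 0.989244 × 0.978240 = 0.9677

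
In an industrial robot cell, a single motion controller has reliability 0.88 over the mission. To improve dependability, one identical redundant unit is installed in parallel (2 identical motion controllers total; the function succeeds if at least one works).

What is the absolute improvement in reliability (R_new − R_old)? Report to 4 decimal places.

R_before = 0.88
R_after = 1 − (1 − 0.88)^2 = 0.9856
ΔR = 0.9856 − 0.88 = 0.1056

0.1056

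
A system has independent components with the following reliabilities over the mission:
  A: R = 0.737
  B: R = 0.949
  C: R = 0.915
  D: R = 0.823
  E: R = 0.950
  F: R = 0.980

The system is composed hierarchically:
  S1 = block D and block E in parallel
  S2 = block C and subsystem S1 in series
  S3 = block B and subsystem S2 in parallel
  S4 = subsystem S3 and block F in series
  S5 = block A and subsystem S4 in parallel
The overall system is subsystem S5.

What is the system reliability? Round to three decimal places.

0.994

Parallel (D and E): 1 − (1 − 0.82300)(1 − 0.95000) = 0.99115
Series (C and [0.99115]): 0.91500 × 0.99115 = 0.90690
Parallel (B and [0.90690]): 1 − (1 − 0.94900)(1 − 0.90690) = 0.99525
Series ([0.99525] and F): 0.99525 × 0.98000 = 0.97535
Parallel (A and [0.97535]): 1 − (1 − 0.73700)(1 − 0.97535) = 0.994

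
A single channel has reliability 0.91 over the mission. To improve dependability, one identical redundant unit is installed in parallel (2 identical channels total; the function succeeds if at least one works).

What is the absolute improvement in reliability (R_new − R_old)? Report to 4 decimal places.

R_before = 0.91
R_after = 1 − (1 − 0.91)^2 = 0.9919
ΔR = 0.9919 − 0.91 = 0.0819

0.0819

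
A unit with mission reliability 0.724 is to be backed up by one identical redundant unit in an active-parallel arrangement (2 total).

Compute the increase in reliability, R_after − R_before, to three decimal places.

0.200

R_before = 0.724
R_after = 1 − (1 − 0.724)^2 = 0.924
ΔR = 0.924 − 0.724 = 0.200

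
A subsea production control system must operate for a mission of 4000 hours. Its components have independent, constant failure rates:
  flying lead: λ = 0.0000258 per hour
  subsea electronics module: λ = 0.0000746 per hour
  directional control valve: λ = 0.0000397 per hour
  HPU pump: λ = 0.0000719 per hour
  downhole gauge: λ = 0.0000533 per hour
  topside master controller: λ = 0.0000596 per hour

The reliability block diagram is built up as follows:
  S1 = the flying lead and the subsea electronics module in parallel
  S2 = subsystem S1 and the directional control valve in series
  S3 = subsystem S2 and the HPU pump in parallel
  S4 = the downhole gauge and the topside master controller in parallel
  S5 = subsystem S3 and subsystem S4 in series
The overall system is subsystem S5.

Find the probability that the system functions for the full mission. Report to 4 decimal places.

0.9189

R(flying lead) = exp(−0.0000258 × 4000) = 0.901947
R(subsea electronics module) = exp(−0.0000746 × 4000) = 0.742004
R(directional control valve) = exp(−0.0000397 × 4000) = 0.853167
R(HPU pump) = exp(−0.0000719 × 4000) = 0.750062
R(downhole gauge) = exp(−0.0000533 × 4000) = 0.807995
R(topside master controller) = exp(−0.0000596 × 4000) = 0.787887
Parallel (flying lead and subsea electronics module): 1 − (1 − 0.901947)(1 − 0.742004) = 0.974703
Series ([0.974703] and directional control valve): 0.974703 × 0.853167 = 0.831584
Parallel ([0.831584] and HPU pump): 1 − (1 − 0.831584)(1 − 0.750062) = 0.957906
Parallel (downhole gauge and topside master controller): 1 − (1 − 0.807995)(1 − 0.787887) = 0.959273
Series ([0.957906] and [0.959273]): 0.957906 × 0.959273 = 0.9189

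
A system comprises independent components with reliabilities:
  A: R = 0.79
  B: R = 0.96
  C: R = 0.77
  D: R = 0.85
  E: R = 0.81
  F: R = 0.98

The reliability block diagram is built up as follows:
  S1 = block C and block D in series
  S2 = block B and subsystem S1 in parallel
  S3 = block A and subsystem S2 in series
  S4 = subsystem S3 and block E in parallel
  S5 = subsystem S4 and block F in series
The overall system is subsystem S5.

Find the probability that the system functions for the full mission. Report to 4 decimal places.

0.9389

Series (C and D): 0.770000 × 0.850000 = 0.654500
Parallel (B and [0.654500]): 1 − (1 − 0.960000)(1 − 0.654500) = 0.986180
Series (A and [0.986180]): 0.790000 × 0.986180 = 0.779082
Parallel ([0.779082] and E): 1 − (1 − 0.779082)(1 − 0.810000) = 0.958026
Series ([0.958026] and F): 0.958026 × 0.980000 = 0.9389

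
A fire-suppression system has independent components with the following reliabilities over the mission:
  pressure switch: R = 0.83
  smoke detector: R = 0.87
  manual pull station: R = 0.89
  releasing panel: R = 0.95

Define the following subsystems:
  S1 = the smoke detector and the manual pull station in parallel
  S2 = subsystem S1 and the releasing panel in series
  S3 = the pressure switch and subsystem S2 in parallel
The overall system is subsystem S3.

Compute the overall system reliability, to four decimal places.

0.9892

Parallel (smoke detector and manual pull station): 1 − (1 − 0.870000)(1 − 0.890000) = 0.985700
Series ([0.985700] and releasing panel): 0.985700 × 0.950000 = 0.936415
Parallel (pressure switch and [0.936415]): 1 − (1 − 0.830000)(1 − 0.936415) = 0.9892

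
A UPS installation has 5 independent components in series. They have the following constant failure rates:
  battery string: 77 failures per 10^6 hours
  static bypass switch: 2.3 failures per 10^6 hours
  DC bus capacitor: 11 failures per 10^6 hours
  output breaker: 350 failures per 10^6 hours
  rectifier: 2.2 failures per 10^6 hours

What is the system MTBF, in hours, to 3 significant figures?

Series of exponential components: λ_sys = Σ λ_i
λ_sys = 0.000077 + 0.0000023 + 0.000011 + 0.00035 + 0.0000022 = 4.4250e-04 /h
MTBF = 1 / λ_sys = 2260 h

2260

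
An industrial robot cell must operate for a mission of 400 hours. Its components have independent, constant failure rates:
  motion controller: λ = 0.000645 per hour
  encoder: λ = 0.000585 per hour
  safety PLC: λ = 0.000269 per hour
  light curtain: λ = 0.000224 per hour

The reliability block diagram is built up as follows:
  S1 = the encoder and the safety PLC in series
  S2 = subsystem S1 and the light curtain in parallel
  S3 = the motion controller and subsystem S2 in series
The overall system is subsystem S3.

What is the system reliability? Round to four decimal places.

0.7534

R(motion controller) = exp(−0.000645 × 400) = 0.772595
R(encoder) = exp(−0.000585 × 400) = 0.791362
R(safety PLC) = exp(−0.000269 × 400) = 0.897987
R(light curtain) = exp(−0.000224 × 400) = 0.914297
Series (encoder and safety PLC): 0.791362 × 0.897987 = 0.710633
Parallel ([0.710633] and light curtain): 1 − (1 − 0.710633)(1 − 0.914297) = 0.975200
Series (motion controller and [0.975200]): 0.772595 × 0.975200 = 0.7534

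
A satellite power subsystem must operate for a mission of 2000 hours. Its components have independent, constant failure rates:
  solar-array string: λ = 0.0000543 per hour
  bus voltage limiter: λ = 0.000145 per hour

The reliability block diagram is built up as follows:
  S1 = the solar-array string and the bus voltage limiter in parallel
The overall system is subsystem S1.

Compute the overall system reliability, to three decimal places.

0.974

R(solar-array string) = exp(−0.0000543 × 2000) = 0.89709
R(bus voltage limiter) = exp(−0.000145 × 2000) = 0.74826
Parallel (solar-array string and bus voltage limiter): 1 − (1 − 0.89709)(1 − 0.74826) = 0.974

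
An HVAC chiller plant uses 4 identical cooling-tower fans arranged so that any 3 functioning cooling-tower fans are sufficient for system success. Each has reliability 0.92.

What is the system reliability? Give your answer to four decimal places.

0.9656

R = Σ_{i=3}^{4} C(4,i) p^i (1−p)^{4−i} with p = 0.92
C(4,3)·0.92^3·0.08^1 = 0.249180
C(4,4)·0.92^4·0.08^0 = 0.716393
Sum = 0.9656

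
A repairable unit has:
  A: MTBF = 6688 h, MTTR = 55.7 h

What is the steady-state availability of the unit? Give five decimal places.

A(A) = MTBF/(MTBF+MTTR) = 6688/(6688+55.7) = 0.99174

0.99174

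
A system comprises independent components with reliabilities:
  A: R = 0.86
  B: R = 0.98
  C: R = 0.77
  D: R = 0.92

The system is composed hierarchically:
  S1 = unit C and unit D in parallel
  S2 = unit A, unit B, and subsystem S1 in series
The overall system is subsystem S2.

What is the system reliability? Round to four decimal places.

Parallel (C and D): 1 − (1 − 0.770000)(1 − 0.920000) = 0.981600
Series (A, B, and [0.981600]): 0.860000 × 0.980000 × 0.981600 = 0.8273

0.8273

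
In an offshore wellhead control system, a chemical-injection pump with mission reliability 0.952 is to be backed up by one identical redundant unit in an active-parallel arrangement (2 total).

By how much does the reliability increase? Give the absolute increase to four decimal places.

0.0457

R_before = 0.952
R_after = 1 − (1 − 0.952)^2 = 0.9977
ΔR = 0.9977 − 0.952 = 0.0457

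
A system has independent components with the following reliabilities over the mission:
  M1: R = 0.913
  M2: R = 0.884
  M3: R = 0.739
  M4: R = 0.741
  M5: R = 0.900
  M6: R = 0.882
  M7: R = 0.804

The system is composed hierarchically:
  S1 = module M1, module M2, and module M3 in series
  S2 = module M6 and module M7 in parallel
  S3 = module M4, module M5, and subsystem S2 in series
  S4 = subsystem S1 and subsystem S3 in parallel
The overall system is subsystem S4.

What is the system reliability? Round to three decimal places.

0.859

Series (M1, M2, and M3): 0.91300 × 0.88400 × 0.73900 = 0.59644
Parallel (M6 and M7): 1 − (1 − 0.88200)(1 − 0.80400) = 0.97687
Series (M4, M5, and [0.97687]): 0.74100 × 0.90000 × 0.97687 = 0.65147
Parallel ([0.59644] and [0.65147]): 1 − (1 − 0.59644)(1 − 0.65147) = 0.859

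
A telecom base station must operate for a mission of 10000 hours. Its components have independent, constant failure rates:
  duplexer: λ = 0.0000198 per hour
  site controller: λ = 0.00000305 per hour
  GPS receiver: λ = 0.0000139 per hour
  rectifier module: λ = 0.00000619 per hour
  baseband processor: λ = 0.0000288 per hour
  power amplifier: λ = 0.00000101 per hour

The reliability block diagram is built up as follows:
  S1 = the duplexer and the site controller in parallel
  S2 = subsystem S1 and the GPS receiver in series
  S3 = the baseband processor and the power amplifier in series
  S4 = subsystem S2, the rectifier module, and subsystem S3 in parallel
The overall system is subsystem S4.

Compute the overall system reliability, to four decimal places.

0.9979

R(duplexer) = exp(−0.0000198 × 10000) = 0.820370
R(site controller) = exp(−0.00000305 × 10000) = 0.969960
R(GPS receiver) = exp(−0.0000139 × 10000) = 0.870228
R(rectifier module) = exp(−0.00000619 × 10000) = 0.939977
R(baseband processor) = exp(−0.0000288 × 10000) = 0.749762
R(power amplifier) = exp(−0.00000101 × 10000) = 0.989951
Parallel (duplexer and site controller): 1 − (1 − 0.820370)(1 − 0.969960) = 0.994604
Series ([0.994604] and GPS receiver): 0.994604 × 0.870228 = 0.865532
Series (baseband processor and power amplifier): 0.749762 × 0.989951 = 0.742228
Parallel ([0.865532], rectifier module, and [0.742228]): 1 − (1 − 0.865532)(1 − 0.939977)(1 − 0.742228) = 0.9979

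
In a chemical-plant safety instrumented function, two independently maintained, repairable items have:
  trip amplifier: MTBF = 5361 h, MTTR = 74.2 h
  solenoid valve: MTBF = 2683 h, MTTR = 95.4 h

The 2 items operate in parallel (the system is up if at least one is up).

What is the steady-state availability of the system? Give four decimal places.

A(trip amplifier) = MTBF/(MTBF+MTTR) = 5361/(5361+74.2) = 0.986348
A(solenoid valve) = MTBF/(MTBF+MTTR) = 2683/(2683+95.4) = 0.965664
Parallel availability: 1 − (1 − 0.986348)(1 − 0.965664) = 0.9995

0.9995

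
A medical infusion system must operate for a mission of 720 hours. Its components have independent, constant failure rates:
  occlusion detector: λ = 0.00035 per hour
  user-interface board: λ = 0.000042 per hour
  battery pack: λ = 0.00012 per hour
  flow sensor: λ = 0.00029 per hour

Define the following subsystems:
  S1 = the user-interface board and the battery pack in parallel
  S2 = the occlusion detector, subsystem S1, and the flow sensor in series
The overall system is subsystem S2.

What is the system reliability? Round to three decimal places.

0.629

R(occlusion detector) = exp(−0.00035 × 720) = 0.77724
R(user-interface board) = exp(−0.000042 × 720) = 0.97021
R(battery pack) = exp(−0.00012 × 720) = 0.91723
R(flow sensor) = exp(−0.00029 × 720) = 0.81156
Parallel (user-interface board and battery pack): 1 − (1 − 0.97021)(1 − 0.91723) = 0.99753
Series (occlusion detector, [0.99753], and flow sensor): 0.77724 × 0.99753 × 0.81156 = 0.629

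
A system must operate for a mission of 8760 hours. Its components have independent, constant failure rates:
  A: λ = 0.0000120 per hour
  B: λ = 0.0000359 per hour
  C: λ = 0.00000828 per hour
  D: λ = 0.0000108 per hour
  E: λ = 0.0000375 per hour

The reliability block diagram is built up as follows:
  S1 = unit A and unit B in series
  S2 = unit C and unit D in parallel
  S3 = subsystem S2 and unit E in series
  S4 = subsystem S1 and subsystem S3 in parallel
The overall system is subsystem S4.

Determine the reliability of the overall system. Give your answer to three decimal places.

R(A) = exp(−0.0000120 × 8760) = 0.90022
R(B) = exp(−0.0000359 × 8760) = 0.73017
R(C) = exp(−0.00000828 × 8760) = 0.93004
R(D) = exp(−0.0000108 × 8760) = 0.90973
R(E) = exp(−0.0000375 × 8760) = 0.72000
Series (A and B): 0.90022 × 0.73017 = 0.65731
Parallel (C and D): 1 − (1 − 0.93004)(1 − 0.90973) = 0.99368
Series ([0.99368] and E): 0.99368 × 0.72000 = 0.71545
Parallel ([0.65731] and [0.71545]): 1 − (1 − 0.65731)(1 − 0.71545) = 0.902

0.902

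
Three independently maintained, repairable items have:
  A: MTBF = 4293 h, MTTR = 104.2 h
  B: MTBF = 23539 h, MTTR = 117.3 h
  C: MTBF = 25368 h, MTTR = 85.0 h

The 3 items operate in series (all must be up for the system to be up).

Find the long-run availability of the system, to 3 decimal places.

0.968

A(A) = MTBF/(MTBF+MTTR) = 4293/(4293+104.2) = 0.976303
A(B) = MTBF/(MTBF+MTTR) = 23539/(23539+117.3) = 0.995041
A(C) = MTBF/(MTBF+MTTR) = 25368/(25368+85.0) = 0.996661
Series availability: 0.976303 × 0.995041 × 0.996661 = 0.968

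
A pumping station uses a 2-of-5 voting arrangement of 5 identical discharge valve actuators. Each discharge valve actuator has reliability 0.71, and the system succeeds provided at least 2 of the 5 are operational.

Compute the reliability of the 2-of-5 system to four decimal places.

R = Σ_{i=2}^{5} C(5,i) p^i (1−p)^{5−i} with p = 0.71
C(5,2)·0.71^2·0.29^3 = 0.122945
C(5,3)·0.71^3·0.29^2 = 0.301003
C(5,4)·0.71^4·0.29^1 = 0.368469
C(5,5)·0.71^5·0.29^0 = 0.180423
Sum = 0.9728

0.9728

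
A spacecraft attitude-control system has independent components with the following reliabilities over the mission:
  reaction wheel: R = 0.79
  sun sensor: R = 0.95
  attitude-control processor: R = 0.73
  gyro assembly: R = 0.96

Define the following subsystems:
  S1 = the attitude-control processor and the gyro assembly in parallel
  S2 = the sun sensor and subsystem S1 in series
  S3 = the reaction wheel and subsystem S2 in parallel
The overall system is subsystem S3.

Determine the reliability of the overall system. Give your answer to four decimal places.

Parallel (attitude-control processor and gyro assembly): 1 − (1 − 0.730000)(1 − 0.960000) = 0.989200
Series (sun sensor and [0.989200]): 0.950000 × 0.989200 = 0.939740
Parallel (reaction wheel and [0.939740]): 1 − (1 − 0.790000)(1 − 0.939740) = 0.9873

0.9873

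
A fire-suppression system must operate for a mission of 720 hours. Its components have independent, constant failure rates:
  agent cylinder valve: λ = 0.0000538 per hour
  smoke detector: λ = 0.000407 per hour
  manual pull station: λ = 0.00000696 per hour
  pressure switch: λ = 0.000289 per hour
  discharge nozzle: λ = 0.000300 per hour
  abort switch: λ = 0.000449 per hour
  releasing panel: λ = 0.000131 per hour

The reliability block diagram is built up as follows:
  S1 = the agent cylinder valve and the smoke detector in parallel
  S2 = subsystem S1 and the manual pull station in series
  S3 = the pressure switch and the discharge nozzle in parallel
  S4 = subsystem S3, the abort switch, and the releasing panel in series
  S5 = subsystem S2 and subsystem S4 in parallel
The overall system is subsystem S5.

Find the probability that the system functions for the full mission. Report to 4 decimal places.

R(agent cylinder valve) = exp(−0.0000538 × 720) = 0.962005
R(smoke detector) = exp(−0.000407 × 720) = 0.745992
R(manual pull station) = exp(−0.00000696 × 720) = 0.995001
R(pressure switch) = exp(−0.000289 × 720) = 0.812142
R(discharge nozzle) = exp(−0.000300 × 720) = 0.805735
R(abort switch) = exp(−0.000449 × 720) = 0.723771
R(releasing panel) = exp(−0.000131 × 720) = 0.909992
Parallel (agent cylinder valve and smoke detector): 1 − (1 − 0.962005)(1 − 0.745992) = 0.990349
Series ([0.990349] and manual pull station): 0.990349 × 0.995001 = 0.985398
Parallel (pressure switch and discharge nozzle): 1 − (1 − 0.812142)(1 − 0.805735) = 0.963506
Series ([0.963506], abort switch, and releasing panel): 0.963506 × 0.723771 × 0.909992 = 0.634590
Parallel ([0.985398] and [0.634590]): 1 − (1 − 0.985398)(1 − 0.634590) = 0.9947

0.9947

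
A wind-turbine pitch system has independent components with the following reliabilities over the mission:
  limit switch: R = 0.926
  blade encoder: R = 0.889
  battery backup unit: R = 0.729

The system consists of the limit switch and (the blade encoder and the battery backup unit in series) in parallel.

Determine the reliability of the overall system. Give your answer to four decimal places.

0.9740

Series (blade encoder and battery backup unit): 0.889000 × 0.729000 = 0.648081
Parallel (limit switch and [0.648081]): 1 − (1 − 0.926000)(1 − 0.648081) = 0.9740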